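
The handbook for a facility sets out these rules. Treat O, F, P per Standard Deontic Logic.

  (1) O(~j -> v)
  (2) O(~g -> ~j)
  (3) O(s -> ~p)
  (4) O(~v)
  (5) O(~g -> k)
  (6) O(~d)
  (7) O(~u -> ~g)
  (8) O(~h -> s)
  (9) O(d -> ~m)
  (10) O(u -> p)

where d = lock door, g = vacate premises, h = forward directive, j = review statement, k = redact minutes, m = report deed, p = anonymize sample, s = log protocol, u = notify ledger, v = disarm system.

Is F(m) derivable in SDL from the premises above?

No

Premise 9 is O(d -> ~m), but O(d) is not derivable from the premises, so it does not yield O(~m).
No other premise forces O(~m). An ideal world satisfying every premise can still have m true, so F(m) is not derivable.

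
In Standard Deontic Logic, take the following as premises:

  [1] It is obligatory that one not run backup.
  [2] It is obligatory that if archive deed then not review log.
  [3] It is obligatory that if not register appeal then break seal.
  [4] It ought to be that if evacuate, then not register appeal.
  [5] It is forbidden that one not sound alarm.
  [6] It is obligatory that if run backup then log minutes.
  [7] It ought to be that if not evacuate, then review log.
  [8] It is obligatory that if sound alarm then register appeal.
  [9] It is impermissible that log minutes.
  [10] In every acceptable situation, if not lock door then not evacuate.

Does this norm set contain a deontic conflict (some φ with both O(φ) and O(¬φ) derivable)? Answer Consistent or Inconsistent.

Premise 6 is O(run_backup → log_minutes), but O(run_backup) is not derivable from the premises, so it does not yield O(log_minutes).
So O(log_minutes) is not derivable, and the apparent clash with O(¬log_minutes) does not arise.
A world satisfying every obligation exists (e.g. archive_deed=false, break_seal=false, evacuate=false, lock_door=false, log_minutes=false, register_appeal=true, review_log=true, run_backup=false, sound_alarm=true); no atom is both obligatory and forbidden, so the set is consistent.

Consistent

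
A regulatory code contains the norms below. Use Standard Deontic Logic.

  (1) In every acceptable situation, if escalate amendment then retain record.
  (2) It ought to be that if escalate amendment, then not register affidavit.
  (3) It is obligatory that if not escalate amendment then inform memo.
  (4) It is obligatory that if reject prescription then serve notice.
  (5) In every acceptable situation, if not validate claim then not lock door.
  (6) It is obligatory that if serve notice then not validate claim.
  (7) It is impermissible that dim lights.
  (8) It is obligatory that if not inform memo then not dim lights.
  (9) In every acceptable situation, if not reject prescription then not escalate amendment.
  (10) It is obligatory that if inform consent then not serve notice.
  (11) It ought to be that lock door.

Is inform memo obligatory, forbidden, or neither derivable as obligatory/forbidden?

Obligatory

Premise 11 gives O(lock_door).
Premise 5 is O(¬validate_claim → ¬lock_door); contrapositively O(lock_door → validate_claim). Since O(lock_door) holds, K gives O(validate_claim).
Premise 6 is O(serve_notice → ¬validate_claim); contrapositively O(validate_claim → ¬serve_notice). Since O(validate_claim) holds, K gives O(¬serve_notice).
Premise 4 is O(reject_prescription → serve_notice); contrapositively O(¬serve_notice → ¬reject_prescription). Since O(¬serve_notice) holds, K gives O(¬reject_prescription).
With premise 9, O(¬reject_prescription → ¬escalate_amendment), the K-axiom yields O(¬escalate_amendment).
Applying K to premise 3 (O(¬escalate_amendment → inform_memo)) and O(¬escalate_amendment) yields O(inform_memo).
Premises 1, 2, 7, 8, 10 do not contribute to this derivation.
Hence inform_memo is obligatory.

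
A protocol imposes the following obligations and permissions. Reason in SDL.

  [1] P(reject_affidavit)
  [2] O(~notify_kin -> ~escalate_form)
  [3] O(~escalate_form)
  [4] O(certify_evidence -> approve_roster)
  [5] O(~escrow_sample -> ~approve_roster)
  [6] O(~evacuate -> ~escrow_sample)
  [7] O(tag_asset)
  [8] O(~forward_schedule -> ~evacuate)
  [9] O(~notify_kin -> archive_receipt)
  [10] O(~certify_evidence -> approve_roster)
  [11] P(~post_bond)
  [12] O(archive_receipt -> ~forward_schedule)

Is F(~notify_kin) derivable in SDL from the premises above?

Yes

By case analysis on ~certify_evidence: premise 10 gives O(~certify_evidence -> approve_roster) and premise 4 gives O(certify_evidence -> approve_roster), so O(approve_roster) either way.
Premise 5, O(~escrow_sample -> ~approve_roster), contraposes to O(approve_roster -> escrow_sample); with O(approve_roster) we get O(escrow_sample).
Premise 6, O(~evacuate -> ~escrow_sample), contraposes to O(escrow_sample -> evacuate); with O(escrow_sample) we get O(evacuate).
The contrapositive of premise 8 (O(~forward_schedule -> ~evacuate)) is O(evacuate -> forward_schedule), and O(evacuate) is already established, so O(forward_schedule).
The contrapositive of premise 12 (O(archive_receipt -> ~forward_schedule)) is O(forward_schedule -> ~archive_receipt), and O(forward_schedule) is already established, so O(~archive_receipt).
Premise 9 is O(~notify_kin -> archive_receipt); contrapositively O(~archive_receipt -> notify_kin). Since O(~archive_receipt) holds, K gives O(notify_kin).
Premises 1, 2, 3, 7, 11 do not contribute to this derivation.
So O(notify_kin) holds, i.e. F(~notify_kin). The claim follows.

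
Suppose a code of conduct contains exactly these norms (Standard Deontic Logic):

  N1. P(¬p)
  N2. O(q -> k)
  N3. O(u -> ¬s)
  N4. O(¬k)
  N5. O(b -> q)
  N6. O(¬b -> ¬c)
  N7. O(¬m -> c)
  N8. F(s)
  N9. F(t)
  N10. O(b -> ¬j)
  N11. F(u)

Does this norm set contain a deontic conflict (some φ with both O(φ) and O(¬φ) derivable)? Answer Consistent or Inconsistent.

Premise 3 is O(u -> ¬s); even if O(¬s) held, inferring O(u) would be affirming the consequent — invalid.
So O(u) is not derivable, and the apparent clash with O(¬u) does not arise.
A world satisfying every obligation exists (e.g. b=false, c=false, j=false, k=false, m=true, p=false, q=false, s=false, t=false, u=false); no atom is both obligatory and forbidden, so the set is consistent.

Consistent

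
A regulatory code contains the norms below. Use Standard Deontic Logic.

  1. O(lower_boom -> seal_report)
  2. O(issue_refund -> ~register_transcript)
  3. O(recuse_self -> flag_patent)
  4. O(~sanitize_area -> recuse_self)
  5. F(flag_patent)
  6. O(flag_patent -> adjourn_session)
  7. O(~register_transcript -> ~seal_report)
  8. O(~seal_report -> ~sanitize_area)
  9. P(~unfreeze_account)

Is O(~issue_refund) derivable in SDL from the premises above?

F(flag_patent) at premise 5 means O(~flag_patent).
The contrapositive of premise 3 (O(recuse_self -> flag_patent)) is O(~flag_patent -> ~recuse_self), and O(~flag_patent) is already established, so O(~recuse_self).
Premise 4, O(~sanitize_area -> recuse_self), contraposes to O(~recuse_self -> sanitize_area); with O(~recuse_self) we get O(sanitize_area).
The contrapositive of premise 8 (O(~seal_report -> ~sanitize_area)) is O(sanitize_area -> seal_report), and O(sanitize_area) is already established, so O(seal_report).
Premise 7 is O(~register_transcript -> ~seal_report); contrapositively O(seal_report -> register_transcript). Since O(seal_report) holds, K gives O(register_transcript).
Premise 2, O(issue_refund -> ~register_transcript), contraposes to O(register_transcript -> ~issue_refund); with O(register_transcript) we get O(~issue_refund).
Premises 1, 6, 9 do not contribute to this derivation.
So O(~issue_refund) follows.

Yes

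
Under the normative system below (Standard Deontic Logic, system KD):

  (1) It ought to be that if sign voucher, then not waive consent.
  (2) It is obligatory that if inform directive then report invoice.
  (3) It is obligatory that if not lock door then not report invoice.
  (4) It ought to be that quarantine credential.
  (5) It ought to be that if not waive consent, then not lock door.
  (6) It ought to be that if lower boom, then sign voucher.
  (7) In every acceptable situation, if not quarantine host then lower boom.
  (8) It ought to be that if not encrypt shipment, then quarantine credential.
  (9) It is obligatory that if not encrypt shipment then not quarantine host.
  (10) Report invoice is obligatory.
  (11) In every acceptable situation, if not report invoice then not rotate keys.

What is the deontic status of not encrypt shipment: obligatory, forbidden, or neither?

Forbidden

From premise 10 we have O(report_invoice).
The contrapositive of premise 3 (O(¬lock_door → ¬report_invoice)) is O(report_invoice → lock_door), and O(report_invoice) is already established, so O(lock_door).
Premise 5, O(¬waive_consent → ¬lock_door), contraposes to O(lock_door → waive_consent); with O(lock_door) we get O(waive_consent).
Premise 1, O(sign_voucher → ¬waive_consent), contraposes to O(waive_consent → ¬sign_voucher); with O(waive_consent) we get O(¬sign_voucher).
Premise 6, O(lower_boom → sign_voucher), contraposes to O(¬sign_voucher → ¬lower_boom); with O(¬sign_voucher) we get O(¬lower_boom).
Premise 7 is O(¬quarantine_host → lower_boom); contrapositively O(¬lower_boom → quarantine_host). Since O(¬lower_boom) holds, K gives O(quarantine_host).
Premise 9, O(¬encrypt_shipment → ¬quarantine_host), contraposes to O(quarantine_host → encrypt_shipment); with O(quarantine_host) we get O(encrypt_shipment).
Premises 2, 4, 8, 11 do not contribute to this derivation.
Thus O(encrypt_shipment), which is F(¬encrypt_shipment): ¬encrypt_shipment is forbidden.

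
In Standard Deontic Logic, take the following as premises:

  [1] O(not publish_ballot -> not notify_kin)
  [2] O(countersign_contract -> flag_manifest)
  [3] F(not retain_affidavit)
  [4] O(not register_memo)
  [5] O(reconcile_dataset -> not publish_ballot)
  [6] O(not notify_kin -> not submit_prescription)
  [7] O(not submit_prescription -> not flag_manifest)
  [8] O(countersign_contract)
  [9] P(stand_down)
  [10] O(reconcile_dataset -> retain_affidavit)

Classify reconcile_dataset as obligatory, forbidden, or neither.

Forbidden

From premise 8 we have O(countersign_contract).
Applying K to premise 2 (O(countersign_contract -> flag_manifest)) and O(countersign_contract) yields O(flag_manifest).
Premise 7, O(not submit_prescription -> not flag_manifest), contraposes to O(flag_manifest -> submit_prescription); with O(flag_manifest) we get O(submit_prescription).
The contrapositive of premise 6 (O(not notify_kin -> not submit_prescription)) is O(submit_prescription -> notify_kin), and O(submit_prescription) is already established, so O(notify_kin).
The contrapositive of premise 1 (O(not publish_ballot -> not notify_kin)) is O(notify_kin -> publish_ballot), and O(notify_kin) is already established, so O(publish_ballot).
Premise 5, O(reconcile_dataset -> not publish_ballot), contraposes to O(publish_ballot -> not reconcile_dataset); with O(publish_ballot) we get O(not reconcile_dataset).
Premises 3, 4, 9, 10 do not contribute to this derivation.
Thus O(not reconcile_dataset), which is F(reconcile_dataset): reconcile_dataset is forbidden.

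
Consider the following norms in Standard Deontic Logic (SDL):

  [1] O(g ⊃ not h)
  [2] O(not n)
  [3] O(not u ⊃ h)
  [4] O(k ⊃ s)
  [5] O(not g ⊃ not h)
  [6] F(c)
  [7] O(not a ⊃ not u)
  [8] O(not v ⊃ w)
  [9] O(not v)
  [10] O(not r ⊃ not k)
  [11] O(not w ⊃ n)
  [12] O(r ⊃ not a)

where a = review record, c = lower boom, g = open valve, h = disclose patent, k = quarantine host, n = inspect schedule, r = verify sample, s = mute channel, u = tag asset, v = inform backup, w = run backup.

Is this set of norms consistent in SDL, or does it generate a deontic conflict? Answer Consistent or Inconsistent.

Premise 11 is O(not w ⊃ n), but O(not w) is not derivable from the premises, so it does not yield O(n).
So O(n) is not derivable, and the apparent clash with O(not n) does not arise.
A world satisfying every obligation exists (e.g. a=true, c=false, g=false, h=false, k=false, n=false, r=false, s=false, u=true, v=false, w=true); no atom is both obligatory and forbidden, so the set is consistent.

Consistent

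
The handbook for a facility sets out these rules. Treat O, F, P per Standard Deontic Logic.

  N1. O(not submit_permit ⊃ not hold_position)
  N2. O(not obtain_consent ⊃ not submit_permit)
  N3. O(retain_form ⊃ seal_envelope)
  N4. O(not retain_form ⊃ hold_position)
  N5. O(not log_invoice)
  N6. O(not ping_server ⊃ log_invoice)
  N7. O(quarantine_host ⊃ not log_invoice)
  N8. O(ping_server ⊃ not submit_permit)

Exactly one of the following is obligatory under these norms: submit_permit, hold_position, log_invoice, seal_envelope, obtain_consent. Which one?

seal_envelope

Premise 5 gives O(not log_invoice).
Premise 6 is O(not ping_server ⊃ log_invoice); contrapositively O(not log_invoice ⊃ ping_server). Since O(not log_invoice) holds, K gives O(ping_server).
With premise 8, O(ping_server ⊃ not submit_permit), the K-axiom yields O(not submit_permit).
From O(not submit_permit) and premise 1, O(not submit_permit ⊃ not hold_position), we obtain O(not hold_position).
Premise 4 is O(not retain_form ⊃ hold_position); contrapositively O(not hold_position ⊃ retain_form). Since O(not hold_position) holds, K gives O(retain_form).
Applying K to premise 3 (O(retain_form ⊃ seal_envelope)) and O(retain_form) yields O(seal_envelope).
So O(seal_envelope) holds — seal_envelope is obligatory. None of the other listed options is made obligatory by any chain of premises.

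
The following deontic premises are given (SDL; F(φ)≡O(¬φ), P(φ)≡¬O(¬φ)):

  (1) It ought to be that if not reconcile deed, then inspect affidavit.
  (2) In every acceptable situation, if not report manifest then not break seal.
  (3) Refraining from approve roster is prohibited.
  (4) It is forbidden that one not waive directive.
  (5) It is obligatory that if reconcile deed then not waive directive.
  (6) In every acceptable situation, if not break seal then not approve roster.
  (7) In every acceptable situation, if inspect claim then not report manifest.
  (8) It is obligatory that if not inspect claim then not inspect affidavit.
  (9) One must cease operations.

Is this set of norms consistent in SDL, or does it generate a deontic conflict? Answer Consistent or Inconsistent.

Inconsistent

Premise 4, F(¬waive_directive), is equivalent to O(waive_directive).
The contrapositive of premise 5 (O(reconcile_deed → ¬waive_directive)) is O(waive_directive → ¬reconcile_deed), and O(waive_directive) is already established, so O(¬reconcile_deed).
Premise 1 is O(¬reconcile_deed → inspect_affidavit); since O(¬reconcile_deed), deontic closure gives O(inspect_affidavit).
Premise 8 is O(¬inspect_claim → ¬inspect_affidavit); contrapositively O(inspect_affidavit → inspect_claim). Since O(inspect_affidavit) holds, K gives O(inspect_claim).
With premise 7, O(inspect_claim → ¬report_manifest), the K-axiom yields O(¬report_manifest).
Premise 2 is O(¬report_manifest → ¬break_seal); since O(¬report_manifest), deontic closure gives O(¬break_seal).
With premise 6, O(¬break_seal → ¬approve_roster), the K-axiom yields O(¬approve_roster).
However, F(¬approve_roster) at premise 3 amounts to O(approve_roster).
We now have both O(¬approve_roster) and O(approve_roster) — approve_roster is simultaneously obligatory and forbidden, violating the D-axiom.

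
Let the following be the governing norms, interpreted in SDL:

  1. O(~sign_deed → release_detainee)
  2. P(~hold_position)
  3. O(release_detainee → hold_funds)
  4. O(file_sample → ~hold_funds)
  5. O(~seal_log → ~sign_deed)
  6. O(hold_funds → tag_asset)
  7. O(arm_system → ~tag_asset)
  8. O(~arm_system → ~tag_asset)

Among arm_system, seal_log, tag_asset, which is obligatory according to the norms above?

Premises 8 and 7 cover both cases: O(~arm_system → ~tag_asset) and O(arm_system → ~tag_asset). Since ~arm_system ∨ arm_system is a tautology, O(~tag_asset) follows.
The contrapositive of premise 6 (O(hold_funds → tag_asset)) is O(~tag_asset → ~hold_funds), and O(~tag_asset) is already established, so O(~hold_funds).
The contrapositive of premise 3 (O(release_detainee → hold_funds)) is O(~hold_funds → ~release_detainee), and O(~hold_funds) is already established, so O(~release_detainee).
Premise 1, O(~sign_deed → release_detainee), contraposes to O(~release_detainee → sign_deed); with O(~release_detainee) we get O(sign_deed).
Premise 5 is O(~seal_log → ~sign_deed); contrapositively O(sign_deed → seal_log). Since O(sign_deed) holds, K gives O(seal_log).
So O(seal_log) holds — seal_log is obligatory. None of the other listed options is made obligatory by any chain of premises.

seal_log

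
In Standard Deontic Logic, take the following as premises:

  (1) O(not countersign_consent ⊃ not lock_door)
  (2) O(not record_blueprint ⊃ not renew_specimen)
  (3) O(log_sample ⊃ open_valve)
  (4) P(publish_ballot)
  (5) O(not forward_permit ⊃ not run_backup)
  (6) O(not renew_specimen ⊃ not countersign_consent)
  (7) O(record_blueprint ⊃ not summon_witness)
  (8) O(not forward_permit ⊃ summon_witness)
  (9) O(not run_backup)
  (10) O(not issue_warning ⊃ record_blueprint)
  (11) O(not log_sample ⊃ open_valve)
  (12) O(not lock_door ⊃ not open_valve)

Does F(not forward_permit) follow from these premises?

By case analysis on not log_sample: premise 11 gives O(not log_sample ⊃ open_valve) and premise 3 gives O(log_sample ⊃ open_valve), so O(open_valve) either way.
Premise 12, O(not lock_door ⊃ not open_valve), contraposes to O(open_valve ⊃ lock_door); with O(open_valve) we get O(lock_door).
Premise 1, O(not countersign_consent ⊃ not lock_door), contraposes to O(lock_door ⊃ countersign_consent); with O(lock_door) we get O(countersign_consent).
Premise 6 is O(not renew_specimen ⊃ not countersign_consent); contrapositively O(countersign_consent ⊃ renew_specimen). Since O(countersign_consent) holds, K gives O(renew_specimen).
Premise 2 is O(not record_blueprint ⊃ not renew_specimen); contrapositively O(renew_specimen ⊃ record_blueprint). Since O(renew_specimen) holds, K gives O(record_blueprint).
Premise 7 is O(record_blueprint ⊃ not summon_witness); since O(record_blueprint), deontic closure gives O(not summon_witness).
Premise 8 is O(not forward_permit ⊃ summon_witness); contrapositively O(not summon_witness ⊃ forward_permit). Since O(not summon_witness) holds, K gives O(forward_permit).
Premises 4, 5, 9, 10 do not contribute to this derivation.
So O(forward_permit) holds, i.e. F(not forward_permit). The claim follows.

Yes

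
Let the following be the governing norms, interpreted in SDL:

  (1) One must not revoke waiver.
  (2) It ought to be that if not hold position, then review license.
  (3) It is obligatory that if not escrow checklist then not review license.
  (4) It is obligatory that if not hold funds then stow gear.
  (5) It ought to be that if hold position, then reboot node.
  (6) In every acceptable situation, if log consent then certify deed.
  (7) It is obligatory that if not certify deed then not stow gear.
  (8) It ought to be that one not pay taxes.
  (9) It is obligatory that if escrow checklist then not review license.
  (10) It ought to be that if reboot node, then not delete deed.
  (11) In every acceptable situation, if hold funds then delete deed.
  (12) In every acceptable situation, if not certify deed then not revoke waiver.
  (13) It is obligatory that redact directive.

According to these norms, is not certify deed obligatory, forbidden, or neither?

By case analysis on ¬escrow_checklist: premise 3 gives O(¬escrow_checklist → ¬review_license) and premise 9 gives O(escrow_checklist → ¬review_license), so O(¬review_license) either way.
Premise 2, O(¬hold_position → review_license), contraposes to O(¬review_license → hold_position); with O(¬review_license) we get O(hold_position).
With premise 5, O(hold_position → reboot_node), the K-axiom yields O(reboot_node).
Premise 10 is O(reboot_node → ¬delete_deed); since O(reboot_node), deontic closure gives O(¬delete_deed).
Premise 11, O(hold_funds → delete_deed), contraposes to O(¬delete_deed → ¬hold_funds); with O(¬delete_deed) we get O(¬hold_funds).
With premise 4, O(¬hold_funds → stow_gear), the K-axiom yields O(stow_gear).
Premise 7 is O(¬certify_deed → ¬stow_gear); contrapositively O(stow_gear → certify_deed). Since O(stow_gear) holds, K gives O(certify_deed).
Premises 1, 6, 8, 12, 13 do not contribute to this derivation.
Thus O(certify_deed), which is F(¬certify_deed): ¬certify_deed is forbidden.

Forbidden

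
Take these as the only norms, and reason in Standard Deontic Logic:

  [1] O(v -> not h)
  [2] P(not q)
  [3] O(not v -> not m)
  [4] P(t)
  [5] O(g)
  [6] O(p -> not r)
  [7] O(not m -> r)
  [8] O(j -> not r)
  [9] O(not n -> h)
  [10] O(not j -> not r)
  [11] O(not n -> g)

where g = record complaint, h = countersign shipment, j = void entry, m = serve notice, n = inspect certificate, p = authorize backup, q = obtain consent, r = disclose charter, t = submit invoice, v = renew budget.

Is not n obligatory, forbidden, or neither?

Premises 10 and 8 are O(not j -> not r) and O(j -> not r); every ideal world satisfies not j or j, so in either case not r holds — hence O(not r).
The contrapositive of premise 7 (O(not m -> r)) is O(not r -> m), and O(not r) is already established, so O(m).
Premise 3 is O(not v -> not m); contrapositively O(m -> v). Since O(m) holds, K gives O(v).
With premise 1, O(v -> not h), the K-axiom yields O(not h).
Premise 9 is O(not n -> h); contrapositively O(not h -> n). Since O(not h) holds, K gives O(n).
Premises 2, 4, 5, 6, 11 do not contribute to this derivation.
Thus O(n), which is F(not n): not n is forbidden.

Forbidden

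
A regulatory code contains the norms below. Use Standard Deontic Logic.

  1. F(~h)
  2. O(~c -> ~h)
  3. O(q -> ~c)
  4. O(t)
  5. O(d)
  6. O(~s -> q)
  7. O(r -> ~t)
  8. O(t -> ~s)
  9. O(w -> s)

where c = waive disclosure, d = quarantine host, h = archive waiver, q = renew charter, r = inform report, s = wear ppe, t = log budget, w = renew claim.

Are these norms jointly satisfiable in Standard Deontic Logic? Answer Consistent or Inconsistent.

F(~h) at premise 1 means O(h).
Premise 2 is O(~c -> ~h); contrapositively O(h -> c). Since O(h) holds, K gives O(c).
The contrapositive of premise 3 (O(q -> ~c)) is O(c -> ~q), and O(c) is already established, so O(~q).
Premise 6 is O(~s -> q); contrapositively O(~q -> s). Since O(~q) holds, K gives O(s).
Premise 8 is O(t -> ~s); contrapositively O(s -> ~t). Since O(s) holds, K gives O(~t).
But premise 4 directly asserts O(t).
We now have both O(~t) and O(t) — t is simultaneously obligatory and forbidden, violating the D-axiom.

Inconsistent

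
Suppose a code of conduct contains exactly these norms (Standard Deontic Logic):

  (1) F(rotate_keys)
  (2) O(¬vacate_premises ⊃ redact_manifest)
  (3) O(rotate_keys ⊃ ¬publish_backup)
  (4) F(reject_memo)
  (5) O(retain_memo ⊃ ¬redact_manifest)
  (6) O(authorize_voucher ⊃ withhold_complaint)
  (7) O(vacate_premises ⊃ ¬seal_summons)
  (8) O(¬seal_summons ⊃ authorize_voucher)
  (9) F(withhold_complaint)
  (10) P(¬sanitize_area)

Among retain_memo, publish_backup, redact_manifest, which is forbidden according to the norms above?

Premise 9 is F(withhold_complaint), i.e. O(¬withhold_complaint).
The contrapositive of premise 6 (O(authorize_voucher ⊃ withhold_complaint)) is O(¬withhold_complaint ⊃ ¬authorize_voucher), and O(¬withhold_complaint) is already established, so O(¬authorize_voucher).
Premise 8 is O(¬seal_summons ⊃ authorize_voucher); contrapositively O(¬authorize_voucher ⊃ seal_summons). Since O(¬authorize_voucher) holds, K gives O(seal_summons).
Premise 7 is O(vacate_premises ⊃ ¬seal_summons); contrapositively O(seal_summons ⊃ ¬vacate_premises). Since O(seal_summons) holds, K gives O(¬vacate_premises).
From O(¬vacate_premises) and premise 2, O(¬vacate_premises ⊃ redact_manifest), we obtain O(redact_manifest).
The contrapositive of premise 5 (O(retain_memo ⊃ ¬redact_manifest)) is O(redact_manifest ⊃ ¬retain_memo), and O(redact_manifest) is already established, so O(¬retain_memo).
So O(¬retain_memo) holds, i.e. retain_memo is forbidden. None of the other listed options is forbidden under the premises.

retain_memo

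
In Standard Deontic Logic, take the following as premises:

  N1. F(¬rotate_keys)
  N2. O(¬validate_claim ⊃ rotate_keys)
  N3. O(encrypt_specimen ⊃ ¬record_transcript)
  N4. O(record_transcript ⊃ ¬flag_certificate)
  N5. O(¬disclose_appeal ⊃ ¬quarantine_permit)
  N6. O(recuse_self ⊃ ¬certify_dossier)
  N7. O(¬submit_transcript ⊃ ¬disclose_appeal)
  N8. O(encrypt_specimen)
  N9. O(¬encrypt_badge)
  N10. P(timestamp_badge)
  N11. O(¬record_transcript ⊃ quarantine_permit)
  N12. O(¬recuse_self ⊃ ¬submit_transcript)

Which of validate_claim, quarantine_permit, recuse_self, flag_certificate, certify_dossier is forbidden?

Premise 8 gives O(encrypt_specimen).
From O(encrypt_specimen) and premise 3, O(encrypt_specimen ⊃ ¬record_transcript), we obtain O(¬record_transcript).
Premise 11 is O(¬record_transcript ⊃ quarantine_permit); since O(¬record_transcript), deontic closure gives O(quarantine_permit).
Premise 5 is O(¬disclose_appeal ⊃ ¬quarantine_permit); contrapositively O(quarantine_permit ⊃ disclose_appeal). Since O(quarantine_permit) holds, K gives O(disclose_appeal).
Premise 7, O(¬submit_transcript ⊃ ¬disclose_appeal), contraposes to O(disclose_appeal ⊃ submit_transcript); with O(disclose_appeal) we get O(submit_transcript).
Premise 12, O(¬recuse_self ⊃ ¬submit_transcript), contraposes to O(submit_transcript ⊃ recuse_self); with O(submit_transcript) we get O(recuse_self).
With premise 6, O(recuse_self ⊃ ¬certify_dossier), the K-axiom yields O(¬certify_dossier).
So O(¬certify_dossier) holds, i.e. certify_dossier is forbidden. None of the other listed options is forbidden under the premises.

certify_dossier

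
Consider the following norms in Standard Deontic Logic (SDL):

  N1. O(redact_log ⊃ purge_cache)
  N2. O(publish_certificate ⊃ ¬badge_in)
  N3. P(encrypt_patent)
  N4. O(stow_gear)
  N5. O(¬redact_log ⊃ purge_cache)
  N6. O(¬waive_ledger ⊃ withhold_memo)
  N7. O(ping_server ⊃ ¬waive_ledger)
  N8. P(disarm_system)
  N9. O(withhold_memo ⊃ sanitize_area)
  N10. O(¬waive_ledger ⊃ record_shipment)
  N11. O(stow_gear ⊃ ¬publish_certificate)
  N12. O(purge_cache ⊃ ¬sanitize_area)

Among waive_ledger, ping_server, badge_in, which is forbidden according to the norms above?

ping_server

Premises 5 and 1 are O(¬redact_log ⊃ purge_cache) and O(redact_log ⊃ purge_cache); every ideal world satisfies ¬redact_log or redact_log, so in either case purge_cache holds — hence O(purge_cache).
With premise 12, O(purge_cache ⊃ ¬sanitize_area), the K-axiom yields O(¬sanitize_area).
Premise 9 is O(withhold_memo ⊃ sanitize_area); contrapositively O(¬sanitize_area ⊃ ¬withhold_memo). Since O(¬sanitize_area) holds, K gives O(¬withhold_memo).
Premise 6, O(¬waive_ledger ⊃ withhold_memo), contraposes to O(¬withhold_memo ⊃ waive_ledger); with O(¬withhold_memo) we get O(waive_ledger).
The contrapositive of premise 7 (O(ping_server ⊃ ¬waive_ledger)) is O(waive_ledger ⊃ ¬ping_server), and O(waive_ledger) is already established, so O(¬ping_server).
So O(¬ping_server) holds, i.e. ping_server is forbidden. None of the other listed options is forbidden under the premises.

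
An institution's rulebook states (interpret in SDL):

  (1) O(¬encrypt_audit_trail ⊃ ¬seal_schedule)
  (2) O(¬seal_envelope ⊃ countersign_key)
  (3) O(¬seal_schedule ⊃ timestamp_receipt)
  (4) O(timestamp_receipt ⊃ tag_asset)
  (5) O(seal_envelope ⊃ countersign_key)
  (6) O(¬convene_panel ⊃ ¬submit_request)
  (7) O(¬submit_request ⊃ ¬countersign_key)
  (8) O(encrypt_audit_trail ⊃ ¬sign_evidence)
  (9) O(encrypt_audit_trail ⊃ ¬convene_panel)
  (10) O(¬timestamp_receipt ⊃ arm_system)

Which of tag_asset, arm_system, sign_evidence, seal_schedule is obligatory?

tag_asset

Premises 5 and 2 cover both cases: O(seal_envelope ⊃ countersign_key) and O(¬seal_envelope ⊃ countersign_key). Since seal_envelope ∨ ¬seal_envelope is a tautology, O(countersign_key) follows.
Premise 7 is O(¬submit_request ⊃ ¬countersign_key); contrapositively O(countersign_key ⊃ submit_request). Since O(countersign_key) holds, K gives O(submit_request).
Premise 6, O(¬convene_panel ⊃ ¬submit_request), contraposes to O(submit_request ⊃ convene_panel); with O(submit_request) we get O(convene_panel).
The contrapositive of premise 9 (O(encrypt_audit_trail ⊃ ¬convene_panel)) is O(convene_panel ⊃ ¬encrypt_audit_trail), and O(convene_panel) is already established, so O(¬encrypt_audit_trail).
With premise 1, O(¬encrypt_audit_trail ⊃ ¬seal_schedule), the K-axiom yields O(¬seal_schedule).
With premise 3, O(¬seal_schedule ⊃ timestamp_receipt), the K-axiom yields O(timestamp_receipt).
With premise 4, O(timestamp_receipt ⊃ tag_asset), the K-axiom yields O(tag_asset).
So O(tag_asset) holds — tag_asset is obligatory. None of the other listed options is made obligatory by any chain of premises.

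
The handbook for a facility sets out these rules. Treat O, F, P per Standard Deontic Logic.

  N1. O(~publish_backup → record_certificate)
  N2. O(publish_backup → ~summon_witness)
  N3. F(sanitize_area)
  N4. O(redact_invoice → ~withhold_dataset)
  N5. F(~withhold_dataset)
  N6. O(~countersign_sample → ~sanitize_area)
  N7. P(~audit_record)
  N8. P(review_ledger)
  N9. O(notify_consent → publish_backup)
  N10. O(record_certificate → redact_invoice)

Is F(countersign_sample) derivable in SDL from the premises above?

No

Premise 6 is O(~countersign_sample → ~sanitize_area); even if O(~sanitize_area) held, inferring O(~countersign_sample) would be affirming the consequent — invalid.
No other premise forces O(~countersign_sample). An ideal world satisfying every premise can still have countersign_sample true, so F(countersign_sample) is not derivable.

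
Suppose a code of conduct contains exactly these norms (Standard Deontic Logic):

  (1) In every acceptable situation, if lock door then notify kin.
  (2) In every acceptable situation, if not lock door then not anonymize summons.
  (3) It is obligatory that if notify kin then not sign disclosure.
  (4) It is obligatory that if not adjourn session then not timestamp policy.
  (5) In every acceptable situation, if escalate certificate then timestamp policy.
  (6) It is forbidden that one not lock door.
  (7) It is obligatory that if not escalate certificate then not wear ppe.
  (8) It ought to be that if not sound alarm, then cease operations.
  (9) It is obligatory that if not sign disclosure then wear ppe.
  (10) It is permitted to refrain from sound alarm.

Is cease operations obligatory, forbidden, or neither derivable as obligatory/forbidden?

Premise 8 is O(¬sound_alarm → cease_operations), but O(¬sound_alarm) is not derivable from the premises (the permission P(¬sound_alarm) asserts only ¬O(sound_alarm), not O(¬sound_alarm)), so it does not yield O(cease_operations).
No premise or chain of K-axiom applications forces O(cease_operations), and none forces O(¬cease_operations). So cease_operations is neither obligatory nor forbidden under these norms.

Neither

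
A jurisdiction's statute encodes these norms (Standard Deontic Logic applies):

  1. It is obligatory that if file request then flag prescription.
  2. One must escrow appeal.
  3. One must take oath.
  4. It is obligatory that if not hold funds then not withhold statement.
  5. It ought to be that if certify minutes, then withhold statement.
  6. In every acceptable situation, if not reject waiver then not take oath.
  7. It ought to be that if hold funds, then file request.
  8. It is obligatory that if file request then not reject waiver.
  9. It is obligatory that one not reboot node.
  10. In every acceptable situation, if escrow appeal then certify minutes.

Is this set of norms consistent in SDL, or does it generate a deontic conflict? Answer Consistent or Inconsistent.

Premise 3 states O(take_oath) outright.
Premise 6, O(¬reject_waiver → ¬take_oath), contraposes to O(take_oath → reject_waiver); with O(take_oath) we get O(reject_waiver).
Premise 8 is O(file_request → ¬reject_waiver); contrapositively O(reject_waiver → ¬file_request). Since O(reject_waiver) holds, K gives O(¬file_request).
The contrapositive of premise 7 (O(hold_funds → file_request)) is O(¬file_request → ¬hold_funds), and O(¬file_request) is already established, so O(¬hold_funds).
Applying K to premise 4 (O(¬hold_funds → ¬withhold_statement)) and O(¬hold_funds) yields O(¬withhold_statement).
Premise 5, O(certify_minutes → withhold_statement), contraposes to O(¬withhold_statement → ¬certify_minutes); with O(¬withhold_statement) we get O(¬certify_minutes).
The contrapositive of premise 10 (O(escrow_appeal → certify_minutes)) is O(¬certify_minutes → ¬escrow_appeal), and O(¬certify_minutes) is already established, so O(¬escrow_appeal).
However, premise 2 gives O(escrow_appeal).
We now have both O(¬escrow_appeal) and O(escrow_appeal) — escrow_appeal is simultaneously obligatory and forbidden, violating the D-axiom.

Inconsistent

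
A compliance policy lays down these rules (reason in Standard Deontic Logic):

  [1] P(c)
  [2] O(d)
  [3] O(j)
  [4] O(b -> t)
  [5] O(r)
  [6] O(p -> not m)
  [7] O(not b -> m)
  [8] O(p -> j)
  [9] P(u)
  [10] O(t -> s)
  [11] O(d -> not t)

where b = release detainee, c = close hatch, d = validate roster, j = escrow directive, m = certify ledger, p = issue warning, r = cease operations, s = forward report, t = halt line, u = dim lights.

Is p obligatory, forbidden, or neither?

From premise 2 we have O(d).
From O(d) and premise 11, O(d -> not t), we obtain O(not t).
Premise 4, O(b -> t), contraposes to O(not t -> not b); with O(not t) we get O(not b).
Applying K to premise 7 (O(not b -> m)) and O(not b) yields O(m).
The contrapositive of premise 6 (O(p -> not m)) is O(m -> not p), and O(m) is already established, so O(not p).
Premises 1, 3, 5, 8, 9, 10 do not contribute to this derivation.
Thus O(not p), which is F(p): p is forbidden.

Forbidden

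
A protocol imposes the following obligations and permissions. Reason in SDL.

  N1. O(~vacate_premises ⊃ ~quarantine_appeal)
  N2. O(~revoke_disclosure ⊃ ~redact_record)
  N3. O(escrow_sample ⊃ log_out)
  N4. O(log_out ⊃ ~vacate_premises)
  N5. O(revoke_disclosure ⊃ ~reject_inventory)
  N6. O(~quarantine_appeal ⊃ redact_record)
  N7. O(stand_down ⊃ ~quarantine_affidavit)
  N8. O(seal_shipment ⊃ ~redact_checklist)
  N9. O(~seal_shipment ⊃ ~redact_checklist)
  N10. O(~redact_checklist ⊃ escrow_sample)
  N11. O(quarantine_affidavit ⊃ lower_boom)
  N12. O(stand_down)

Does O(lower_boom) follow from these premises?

Premise 11 is O(quarantine_affidavit ⊃ lower_boom), but O(quarantine_affidavit) is not derivable from the premises, so it does not yield O(lower_boom).
No other premise forces O(lower_boom). An ideal world satisfying every premise can still have lower_boom false, so O(lower_boom) is not derivable.

No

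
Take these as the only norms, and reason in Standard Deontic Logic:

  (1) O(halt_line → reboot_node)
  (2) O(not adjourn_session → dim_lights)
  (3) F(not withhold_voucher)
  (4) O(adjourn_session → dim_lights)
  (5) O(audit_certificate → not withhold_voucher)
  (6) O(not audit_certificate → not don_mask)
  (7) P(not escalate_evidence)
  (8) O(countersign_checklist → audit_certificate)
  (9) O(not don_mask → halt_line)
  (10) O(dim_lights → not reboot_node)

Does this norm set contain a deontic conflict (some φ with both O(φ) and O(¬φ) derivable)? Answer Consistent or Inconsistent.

Inconsistent

By case analysis on not adjourn_session: premise 2 gives O(not adjourn_session → dim_lights) and premise 4 gives O(adjourn_session → dim_lights), so O(dim_lights) either way.
From O(dim_lights) and premise 10, O(dim_lights → not reboot_node), we obtain O(not reboot_node).
The contrapositive of premise 1 (O(halt_line → reboot_node)) is O(not reboot_node → not halt_line), and O(not reboot_node) is already established, so O(not halt_line).
Premise 9 is O(not don_mask → halt_line); contrapositively O(not halt_line → don_mask). Since O(not halt_line) holds, K gives O(don_mask).
Premise 6 is O(not audit_certificate → not don_mask); contrapositively O(don_mask → audit_certificate). Since O(don_mask) holds, K gives O(audit_certificate).
From O(audit_certificate) and premise 5, O(audit_certificate → not withhold_voucher), we obtain O(not withhold_voucher).
Yet premise 3 is F(not withhold_voucher), i.e. O(withhold_voucher).
We now have both O(not withhold_voucher) and O(withhold_voucher) — withhold_voucher is simultaneously obligatory and forbidden, violating the D-axiom.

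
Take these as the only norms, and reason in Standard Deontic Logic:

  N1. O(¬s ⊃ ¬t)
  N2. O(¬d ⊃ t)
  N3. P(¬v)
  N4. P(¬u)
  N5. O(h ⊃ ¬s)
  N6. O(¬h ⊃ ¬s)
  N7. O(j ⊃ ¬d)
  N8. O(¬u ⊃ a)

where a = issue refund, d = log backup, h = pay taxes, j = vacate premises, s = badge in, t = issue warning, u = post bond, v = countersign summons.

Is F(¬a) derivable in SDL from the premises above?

Premise 8 is O(¬u ⊃ a), but O(¬u) is not derivable from the premises (the permission P(¬u) asserts only ¬O(u), not O(¬u)), so it does not yield O(a).
No other premise forces O(a). An ideal world satisfying every premise can still have ¬a true, so F(¬a) is not derivable.

No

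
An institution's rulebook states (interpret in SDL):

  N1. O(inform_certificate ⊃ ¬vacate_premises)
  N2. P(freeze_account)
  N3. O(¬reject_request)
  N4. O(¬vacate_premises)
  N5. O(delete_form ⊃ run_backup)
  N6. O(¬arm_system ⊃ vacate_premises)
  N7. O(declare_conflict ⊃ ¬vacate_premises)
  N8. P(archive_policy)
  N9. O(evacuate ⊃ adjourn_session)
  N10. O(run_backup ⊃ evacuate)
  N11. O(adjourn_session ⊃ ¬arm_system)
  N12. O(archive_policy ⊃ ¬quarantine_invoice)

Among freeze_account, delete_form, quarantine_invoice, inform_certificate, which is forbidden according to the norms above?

delete_form

Premise 4 states O(¬vacate_premises) outright.
Premise 6, O(¬arm_system ⊃ vacate_premises), contraposes to O(¬vacate_premises ⊃ arm_system); with O(¬vacate_premises) we get O(arm_system).
The contrapositive of premise 11 (O(adjourn_session ⊃ ¬arm_system)) is O(arm_system ⊃ ¬adjourn_session), and O(arm_system) is already established, so O(¬adjourn_session).
Premise 9 is O(evacuate ⊃ adjourn_session); contrapositively O(¬adjourn_session ⊃ ¬evacuate). Since O(¬adjourn_session) holds, K gives O(¬evacuate).
Premise 10, O(run_backup ⊃ evacuate), contraposes to O(¬evacuate ⊃ ¬run_backup); with O(¬evacuate) we get O(¬run_backup).
Premise 5, O(delete_form ⊃ run_backup), contraposes to O(¬run_backup ⊃ ¬delete_form); with O(¬run_backup) we get O(¬delete_form).
So O(¬delete_form) holds, i.e. delete_form is forbidden. None of the other listed options is forbidden under the premises.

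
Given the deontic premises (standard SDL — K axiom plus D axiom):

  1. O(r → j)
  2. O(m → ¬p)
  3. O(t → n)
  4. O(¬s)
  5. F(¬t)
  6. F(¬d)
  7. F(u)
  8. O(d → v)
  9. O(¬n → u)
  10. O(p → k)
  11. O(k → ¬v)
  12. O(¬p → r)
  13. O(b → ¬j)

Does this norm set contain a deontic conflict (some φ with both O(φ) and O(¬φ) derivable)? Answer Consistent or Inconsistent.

Consistent

Premise 9 is O(¬n → u), but O(¬n) is not derivable from the premises, so it does not yield O(u).
So O(u) is not derivable, and the apparent clash with O(¬u) does not arise.
A world satisfying every obligation exists (e.g. b=false, d=true, j=true, k=false, m=false, n=true, p=false, r=true, s=false, t=true, u=false, v=true); no atom is both obligatory and forbidden, so the set is consistent.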